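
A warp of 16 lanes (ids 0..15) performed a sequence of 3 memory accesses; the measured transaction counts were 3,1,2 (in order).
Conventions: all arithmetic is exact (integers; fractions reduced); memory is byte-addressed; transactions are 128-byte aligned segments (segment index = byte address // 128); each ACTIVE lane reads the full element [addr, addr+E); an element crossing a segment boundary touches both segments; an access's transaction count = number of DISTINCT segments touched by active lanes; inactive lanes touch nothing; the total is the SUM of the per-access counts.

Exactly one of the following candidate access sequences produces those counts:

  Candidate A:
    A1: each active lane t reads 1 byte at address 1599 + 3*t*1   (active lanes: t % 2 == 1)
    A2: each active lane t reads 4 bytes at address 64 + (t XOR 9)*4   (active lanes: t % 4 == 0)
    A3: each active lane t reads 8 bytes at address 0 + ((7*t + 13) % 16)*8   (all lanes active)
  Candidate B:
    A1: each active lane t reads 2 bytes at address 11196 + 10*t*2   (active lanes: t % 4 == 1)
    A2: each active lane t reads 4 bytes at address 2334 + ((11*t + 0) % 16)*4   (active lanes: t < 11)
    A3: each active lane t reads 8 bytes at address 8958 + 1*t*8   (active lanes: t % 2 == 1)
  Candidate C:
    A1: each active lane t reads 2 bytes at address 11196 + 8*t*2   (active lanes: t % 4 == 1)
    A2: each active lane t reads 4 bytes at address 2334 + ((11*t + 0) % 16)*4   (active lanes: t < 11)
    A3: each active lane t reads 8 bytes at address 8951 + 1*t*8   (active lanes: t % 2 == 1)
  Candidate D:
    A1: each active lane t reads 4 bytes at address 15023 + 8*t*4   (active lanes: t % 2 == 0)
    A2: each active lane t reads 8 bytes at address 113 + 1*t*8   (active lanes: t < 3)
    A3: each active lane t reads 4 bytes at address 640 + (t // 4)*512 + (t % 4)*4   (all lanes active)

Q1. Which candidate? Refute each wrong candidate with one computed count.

A: A1 gives 1 transaction, not 3
B: A3 gives 1 transaction, not 2
D: A1 gives 4 transactions, not 3
C: all counts match (3,1,2)

Answer: C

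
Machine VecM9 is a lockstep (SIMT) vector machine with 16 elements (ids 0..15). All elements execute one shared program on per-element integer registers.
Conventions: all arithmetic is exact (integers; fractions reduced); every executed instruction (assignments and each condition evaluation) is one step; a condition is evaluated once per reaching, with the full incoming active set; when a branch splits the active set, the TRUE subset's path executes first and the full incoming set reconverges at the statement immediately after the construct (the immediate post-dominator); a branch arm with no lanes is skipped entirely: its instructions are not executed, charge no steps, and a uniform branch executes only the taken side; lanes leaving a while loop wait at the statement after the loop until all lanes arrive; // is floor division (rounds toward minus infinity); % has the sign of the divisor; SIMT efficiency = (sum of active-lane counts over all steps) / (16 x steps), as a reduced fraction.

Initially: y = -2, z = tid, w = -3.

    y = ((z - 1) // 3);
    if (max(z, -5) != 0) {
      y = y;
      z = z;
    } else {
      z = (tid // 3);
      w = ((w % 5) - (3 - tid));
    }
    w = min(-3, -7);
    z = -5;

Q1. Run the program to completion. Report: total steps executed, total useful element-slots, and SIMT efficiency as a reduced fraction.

Answer: 8 steps, 96 useful, 3/4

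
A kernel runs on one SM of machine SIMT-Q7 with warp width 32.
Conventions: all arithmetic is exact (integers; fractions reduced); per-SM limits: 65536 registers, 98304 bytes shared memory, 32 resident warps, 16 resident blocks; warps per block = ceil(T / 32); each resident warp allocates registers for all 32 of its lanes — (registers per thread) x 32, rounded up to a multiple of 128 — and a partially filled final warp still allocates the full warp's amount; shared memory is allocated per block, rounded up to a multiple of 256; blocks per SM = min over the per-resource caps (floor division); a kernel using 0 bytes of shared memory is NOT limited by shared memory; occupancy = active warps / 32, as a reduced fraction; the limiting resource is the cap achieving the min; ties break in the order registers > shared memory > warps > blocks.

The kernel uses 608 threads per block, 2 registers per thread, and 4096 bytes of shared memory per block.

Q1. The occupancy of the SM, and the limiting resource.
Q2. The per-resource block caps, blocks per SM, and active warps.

Answer: occupancy 19/32, limited by warps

registers: 26 blocks
shared memory: 24 blocks
warps: 1 block
blocks: 16 blocks

Answer: 1 block, 19 active warps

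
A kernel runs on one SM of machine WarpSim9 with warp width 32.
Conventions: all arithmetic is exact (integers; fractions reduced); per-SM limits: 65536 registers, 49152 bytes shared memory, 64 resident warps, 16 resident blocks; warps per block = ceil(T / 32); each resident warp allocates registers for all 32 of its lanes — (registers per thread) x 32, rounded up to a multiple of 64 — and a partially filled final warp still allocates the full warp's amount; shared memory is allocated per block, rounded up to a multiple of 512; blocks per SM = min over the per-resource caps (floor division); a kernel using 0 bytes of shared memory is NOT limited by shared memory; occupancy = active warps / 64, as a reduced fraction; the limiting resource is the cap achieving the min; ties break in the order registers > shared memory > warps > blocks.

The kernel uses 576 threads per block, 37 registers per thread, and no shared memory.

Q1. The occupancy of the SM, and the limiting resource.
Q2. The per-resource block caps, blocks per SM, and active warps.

Answer: occupancy 9/16, limited by registers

registers: 2 blocks
shared memory: no limit (kernel uses none)
warps: 3 blocks
blocks: 16 blocks

Answer: 2 blocks, 36 active warps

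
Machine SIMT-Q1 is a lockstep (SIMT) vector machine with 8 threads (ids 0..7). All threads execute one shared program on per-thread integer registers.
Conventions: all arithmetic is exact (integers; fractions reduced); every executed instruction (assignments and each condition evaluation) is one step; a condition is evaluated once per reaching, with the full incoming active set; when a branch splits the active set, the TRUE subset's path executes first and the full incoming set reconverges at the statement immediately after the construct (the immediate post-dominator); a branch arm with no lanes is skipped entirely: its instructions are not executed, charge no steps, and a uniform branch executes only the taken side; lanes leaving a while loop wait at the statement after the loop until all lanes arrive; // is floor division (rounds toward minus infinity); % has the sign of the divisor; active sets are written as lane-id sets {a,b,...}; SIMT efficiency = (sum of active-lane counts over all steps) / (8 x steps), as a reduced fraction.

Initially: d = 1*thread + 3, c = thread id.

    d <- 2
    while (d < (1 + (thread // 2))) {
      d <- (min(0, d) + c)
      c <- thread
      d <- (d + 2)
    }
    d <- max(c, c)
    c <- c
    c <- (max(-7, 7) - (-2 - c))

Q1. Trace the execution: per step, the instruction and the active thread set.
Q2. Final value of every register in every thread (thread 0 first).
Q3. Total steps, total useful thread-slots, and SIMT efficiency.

step 0: d <- 2                       {0,1,2,3,4,5,6,7}
step 1: eval (d < (1 + (thread // 2))) {0,1,2,3,4,5,6,7}
step 2: d <- (min(0, d) + c)         {4,5,6,7}
step 3: c <- thread                  {4,5,6,7}
step 4: d <- (d + 2)                 {4,5,6,7}
step 5: eval (d < (1 + (thread // 2))) {4,5,6,7}
step 6: d <- max(c, c)               {0,1,2,3,4,5,6,7}
step 7: c <- c                       {0,1,2,3,4,5,6,7}
step 8: c <- (max(-7, 7) - (-2 - c)) {0,1,2,3,4,5,6,7}

Answer: 9 steps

d: 0,1,2,3,4,5,6,7
c: 9,10,11,12,13,14,15,16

steps = 9; useful = 56; efficiency = 56/72 = 7/9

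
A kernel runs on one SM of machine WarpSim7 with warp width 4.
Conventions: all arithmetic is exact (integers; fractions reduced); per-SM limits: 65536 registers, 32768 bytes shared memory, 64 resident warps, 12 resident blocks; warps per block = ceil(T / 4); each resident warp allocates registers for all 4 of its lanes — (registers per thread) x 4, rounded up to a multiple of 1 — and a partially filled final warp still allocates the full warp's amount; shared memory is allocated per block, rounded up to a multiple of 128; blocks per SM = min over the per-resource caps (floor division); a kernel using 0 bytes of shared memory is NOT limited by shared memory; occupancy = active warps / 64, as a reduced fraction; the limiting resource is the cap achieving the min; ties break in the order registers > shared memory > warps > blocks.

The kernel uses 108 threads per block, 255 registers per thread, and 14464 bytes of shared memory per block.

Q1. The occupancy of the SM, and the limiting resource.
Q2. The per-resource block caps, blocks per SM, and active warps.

Answer: occupancy 27/32, limited by registers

registers: 2 blocks
shared memory: 2 blocks
warps: 2 blocks
blocks: 12 blocks

Answer: 2 blocks, 54 active warps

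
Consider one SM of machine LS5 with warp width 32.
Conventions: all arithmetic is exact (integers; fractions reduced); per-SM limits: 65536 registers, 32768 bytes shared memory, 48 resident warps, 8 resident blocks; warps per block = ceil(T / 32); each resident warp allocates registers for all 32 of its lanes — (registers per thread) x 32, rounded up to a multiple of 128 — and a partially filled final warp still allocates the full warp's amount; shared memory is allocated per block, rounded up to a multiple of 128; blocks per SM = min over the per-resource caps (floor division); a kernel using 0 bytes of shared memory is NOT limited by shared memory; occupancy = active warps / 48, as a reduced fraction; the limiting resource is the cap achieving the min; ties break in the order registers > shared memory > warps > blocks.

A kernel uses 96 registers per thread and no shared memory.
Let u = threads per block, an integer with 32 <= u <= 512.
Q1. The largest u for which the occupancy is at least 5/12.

Answer: u = 320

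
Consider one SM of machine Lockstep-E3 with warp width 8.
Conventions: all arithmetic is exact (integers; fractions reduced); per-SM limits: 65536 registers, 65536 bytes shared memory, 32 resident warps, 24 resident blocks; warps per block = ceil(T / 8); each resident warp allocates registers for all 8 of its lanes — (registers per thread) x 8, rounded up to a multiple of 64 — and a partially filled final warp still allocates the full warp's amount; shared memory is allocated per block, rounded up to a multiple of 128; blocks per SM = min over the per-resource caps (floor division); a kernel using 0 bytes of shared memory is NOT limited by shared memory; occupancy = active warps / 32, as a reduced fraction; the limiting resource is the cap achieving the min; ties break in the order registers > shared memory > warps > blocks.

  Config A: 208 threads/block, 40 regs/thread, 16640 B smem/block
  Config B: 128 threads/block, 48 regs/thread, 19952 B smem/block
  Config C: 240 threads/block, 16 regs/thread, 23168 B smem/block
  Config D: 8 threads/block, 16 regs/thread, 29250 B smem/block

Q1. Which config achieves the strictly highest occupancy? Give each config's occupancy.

occupancies: A 13/16, B 1, C 15/16, D 1/16

Answer: B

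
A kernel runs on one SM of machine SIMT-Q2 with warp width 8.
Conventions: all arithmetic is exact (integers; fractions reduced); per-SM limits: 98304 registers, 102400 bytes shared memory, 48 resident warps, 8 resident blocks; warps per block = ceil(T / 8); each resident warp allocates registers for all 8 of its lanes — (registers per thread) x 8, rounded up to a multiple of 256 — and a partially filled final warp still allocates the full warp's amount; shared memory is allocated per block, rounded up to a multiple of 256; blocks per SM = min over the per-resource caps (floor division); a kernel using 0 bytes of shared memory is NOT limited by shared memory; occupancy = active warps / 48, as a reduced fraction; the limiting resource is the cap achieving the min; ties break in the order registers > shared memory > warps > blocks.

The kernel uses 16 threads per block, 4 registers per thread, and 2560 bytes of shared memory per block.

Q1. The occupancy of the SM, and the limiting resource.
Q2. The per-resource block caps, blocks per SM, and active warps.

Answer: occupancy 1/3, limited by blocks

registers: 192 blocks
shared memory: 40 blocks
warps: 24 blocks
blocks: 8 blocks

Answer: 8 blocks, 16 active warps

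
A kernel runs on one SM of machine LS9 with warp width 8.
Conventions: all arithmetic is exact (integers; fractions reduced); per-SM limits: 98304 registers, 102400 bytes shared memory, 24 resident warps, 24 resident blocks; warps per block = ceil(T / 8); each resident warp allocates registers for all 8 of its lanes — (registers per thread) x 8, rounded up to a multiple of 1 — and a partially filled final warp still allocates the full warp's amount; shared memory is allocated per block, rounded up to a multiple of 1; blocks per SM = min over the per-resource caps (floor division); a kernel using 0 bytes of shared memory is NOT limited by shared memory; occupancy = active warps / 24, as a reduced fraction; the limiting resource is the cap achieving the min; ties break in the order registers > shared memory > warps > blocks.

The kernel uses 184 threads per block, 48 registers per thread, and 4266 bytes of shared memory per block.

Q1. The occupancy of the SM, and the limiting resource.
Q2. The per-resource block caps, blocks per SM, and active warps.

Answer: occupancy 23/24, limited by warps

registers: 11 blocks
shared memory: 24 blocks
warps: 1 block
blocks: 24 blocks

Answer: 1 block, 23 active warps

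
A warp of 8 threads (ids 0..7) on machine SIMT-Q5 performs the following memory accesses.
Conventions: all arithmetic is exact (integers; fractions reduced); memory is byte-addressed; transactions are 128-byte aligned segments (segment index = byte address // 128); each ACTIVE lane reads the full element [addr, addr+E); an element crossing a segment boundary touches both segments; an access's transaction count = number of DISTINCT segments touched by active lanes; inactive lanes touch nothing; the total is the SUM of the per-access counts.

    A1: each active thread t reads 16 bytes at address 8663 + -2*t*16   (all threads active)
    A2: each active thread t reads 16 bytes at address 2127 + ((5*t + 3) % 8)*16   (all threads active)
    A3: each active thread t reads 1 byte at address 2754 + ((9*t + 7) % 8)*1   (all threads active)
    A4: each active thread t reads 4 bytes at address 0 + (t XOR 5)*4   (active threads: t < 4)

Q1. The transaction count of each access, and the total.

A1: 3 transactions
A2: 2 transactions
A3: 1 transaction
A4: 1 transaction

Answer: 3,2,1,1; total 7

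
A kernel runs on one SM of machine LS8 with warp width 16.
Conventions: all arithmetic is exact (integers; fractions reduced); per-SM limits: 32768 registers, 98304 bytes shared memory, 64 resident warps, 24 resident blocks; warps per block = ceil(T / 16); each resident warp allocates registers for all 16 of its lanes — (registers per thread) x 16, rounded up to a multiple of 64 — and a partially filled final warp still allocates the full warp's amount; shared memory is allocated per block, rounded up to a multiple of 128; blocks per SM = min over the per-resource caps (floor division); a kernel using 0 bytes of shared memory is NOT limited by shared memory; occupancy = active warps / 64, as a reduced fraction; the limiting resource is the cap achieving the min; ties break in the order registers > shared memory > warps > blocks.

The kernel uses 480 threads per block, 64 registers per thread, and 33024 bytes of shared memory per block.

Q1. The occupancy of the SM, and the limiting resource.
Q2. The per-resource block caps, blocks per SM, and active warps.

Answer: occupancy 15/32, limited by registers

registers: 1 block
shared memory: 2 blocks
warps: 2 blocks
blocks: 24 blocks

Answer: 1 block, 30 active warps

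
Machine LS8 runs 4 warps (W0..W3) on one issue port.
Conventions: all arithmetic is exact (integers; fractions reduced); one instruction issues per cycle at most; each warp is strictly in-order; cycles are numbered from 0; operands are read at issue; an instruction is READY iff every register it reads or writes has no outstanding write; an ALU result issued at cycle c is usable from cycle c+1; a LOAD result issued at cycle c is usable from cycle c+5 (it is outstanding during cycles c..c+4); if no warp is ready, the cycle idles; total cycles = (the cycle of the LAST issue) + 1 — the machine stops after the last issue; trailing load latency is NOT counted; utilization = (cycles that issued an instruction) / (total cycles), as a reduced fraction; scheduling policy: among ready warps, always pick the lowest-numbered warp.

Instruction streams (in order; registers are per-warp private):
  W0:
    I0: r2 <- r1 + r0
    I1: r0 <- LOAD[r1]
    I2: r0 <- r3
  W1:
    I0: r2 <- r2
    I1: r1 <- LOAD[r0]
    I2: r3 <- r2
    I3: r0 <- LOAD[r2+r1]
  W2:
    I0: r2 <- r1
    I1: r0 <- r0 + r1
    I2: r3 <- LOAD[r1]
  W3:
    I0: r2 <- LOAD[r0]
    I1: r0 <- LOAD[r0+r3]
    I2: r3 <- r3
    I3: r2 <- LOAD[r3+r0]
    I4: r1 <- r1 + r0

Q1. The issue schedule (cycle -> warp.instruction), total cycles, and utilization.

cycle 0: W0.I0
cycle 1: W0.I1
cycle 2: W1.I0
cycle 3: W1.I1
cycle 4: W1.I2
cycle 5: W2.I0
cycle 6: W0.I2
cycle 7: W2.I1
cycle 8: W1.I3
cycle 9: W2.I2
cycle 10: W3.I0
cycle 11: W3.I1
cycle 12: W3.I2
cycle 13: idle
cycle 14: idle
cycle 15: idle
cycle 16: W3.I3
cycle 17: W3.I4

Answer: 18 cycles, utilization 5/6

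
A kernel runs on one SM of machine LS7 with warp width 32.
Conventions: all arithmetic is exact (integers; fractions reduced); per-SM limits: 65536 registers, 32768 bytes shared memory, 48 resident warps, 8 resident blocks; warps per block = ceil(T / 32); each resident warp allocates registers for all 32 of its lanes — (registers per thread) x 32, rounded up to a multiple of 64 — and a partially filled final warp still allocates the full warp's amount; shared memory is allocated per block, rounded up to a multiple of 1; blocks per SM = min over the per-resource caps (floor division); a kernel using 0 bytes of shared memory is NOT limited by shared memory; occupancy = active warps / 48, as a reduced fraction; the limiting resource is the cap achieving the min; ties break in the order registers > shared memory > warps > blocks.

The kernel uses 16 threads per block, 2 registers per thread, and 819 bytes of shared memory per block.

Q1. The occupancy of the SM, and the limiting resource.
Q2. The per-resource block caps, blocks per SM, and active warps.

Answer: occupancy 1/6, limited by blocks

registers: 1024 blocks
shared memory: 40 blocks
warps: 48 blocks
blocks: 8 blocks

Answer: 8 blocks, 8 active warps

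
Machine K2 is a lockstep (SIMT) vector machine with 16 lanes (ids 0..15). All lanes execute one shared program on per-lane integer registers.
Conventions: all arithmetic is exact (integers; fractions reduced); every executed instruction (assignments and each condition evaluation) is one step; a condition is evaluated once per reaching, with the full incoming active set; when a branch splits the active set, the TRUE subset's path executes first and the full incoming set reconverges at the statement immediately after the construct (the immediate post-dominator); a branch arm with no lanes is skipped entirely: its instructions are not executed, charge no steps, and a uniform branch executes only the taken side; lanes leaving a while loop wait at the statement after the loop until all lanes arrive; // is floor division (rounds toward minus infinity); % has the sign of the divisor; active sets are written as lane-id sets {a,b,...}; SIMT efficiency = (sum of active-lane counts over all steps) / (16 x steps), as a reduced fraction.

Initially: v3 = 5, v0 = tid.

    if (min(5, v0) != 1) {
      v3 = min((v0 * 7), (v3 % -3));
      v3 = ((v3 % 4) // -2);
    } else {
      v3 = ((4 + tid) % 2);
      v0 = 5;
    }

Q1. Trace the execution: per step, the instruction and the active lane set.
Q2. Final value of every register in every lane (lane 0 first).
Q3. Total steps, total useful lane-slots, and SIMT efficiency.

step 0: eval (min(5, v0) != 1)       {0,1,2,3,4,5,6,7,8,9,10,11,12,13,14,15}
step 1: v3 <- min((v0 * 7), (v3 % -3)) {0,2,3,4,5,6,7,8,9,10,11,12,13,14,15}
step 2: v3 <- ((v3 % 4) // -2)       {0,2,3,4,5,6,7,8,9,10,11,12,13,14,15}
step 3: v3 <- ((4 + tid) % 2)        {1}
step 4: v0 <- 5                      {1}

Answer: 5 steps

v3: -2,1,-2,-2,-2,-2,-2,-2,-2,-2,-2,-2,-2,-2,-2,-2
v0: 0,5,2,3,4,5,6,7,8,9,10,11,12,13,14,15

steps = 5; useful = 48; efficiency = 48/80 = 3/5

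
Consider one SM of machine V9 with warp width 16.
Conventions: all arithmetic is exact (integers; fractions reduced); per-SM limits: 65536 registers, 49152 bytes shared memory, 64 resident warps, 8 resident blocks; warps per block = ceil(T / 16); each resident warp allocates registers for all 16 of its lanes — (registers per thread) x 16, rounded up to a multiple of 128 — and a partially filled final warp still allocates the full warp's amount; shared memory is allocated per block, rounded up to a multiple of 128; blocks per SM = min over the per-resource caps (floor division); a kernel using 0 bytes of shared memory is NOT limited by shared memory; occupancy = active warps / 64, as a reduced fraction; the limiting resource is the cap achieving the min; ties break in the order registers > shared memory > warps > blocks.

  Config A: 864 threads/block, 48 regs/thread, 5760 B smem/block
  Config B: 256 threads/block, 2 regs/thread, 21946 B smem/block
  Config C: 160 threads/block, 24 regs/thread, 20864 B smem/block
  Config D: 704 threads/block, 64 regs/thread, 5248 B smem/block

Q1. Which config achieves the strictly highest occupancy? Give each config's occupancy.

occupancies: A 27/32, B 1/2, C 5/16, D 11/16

Answer: A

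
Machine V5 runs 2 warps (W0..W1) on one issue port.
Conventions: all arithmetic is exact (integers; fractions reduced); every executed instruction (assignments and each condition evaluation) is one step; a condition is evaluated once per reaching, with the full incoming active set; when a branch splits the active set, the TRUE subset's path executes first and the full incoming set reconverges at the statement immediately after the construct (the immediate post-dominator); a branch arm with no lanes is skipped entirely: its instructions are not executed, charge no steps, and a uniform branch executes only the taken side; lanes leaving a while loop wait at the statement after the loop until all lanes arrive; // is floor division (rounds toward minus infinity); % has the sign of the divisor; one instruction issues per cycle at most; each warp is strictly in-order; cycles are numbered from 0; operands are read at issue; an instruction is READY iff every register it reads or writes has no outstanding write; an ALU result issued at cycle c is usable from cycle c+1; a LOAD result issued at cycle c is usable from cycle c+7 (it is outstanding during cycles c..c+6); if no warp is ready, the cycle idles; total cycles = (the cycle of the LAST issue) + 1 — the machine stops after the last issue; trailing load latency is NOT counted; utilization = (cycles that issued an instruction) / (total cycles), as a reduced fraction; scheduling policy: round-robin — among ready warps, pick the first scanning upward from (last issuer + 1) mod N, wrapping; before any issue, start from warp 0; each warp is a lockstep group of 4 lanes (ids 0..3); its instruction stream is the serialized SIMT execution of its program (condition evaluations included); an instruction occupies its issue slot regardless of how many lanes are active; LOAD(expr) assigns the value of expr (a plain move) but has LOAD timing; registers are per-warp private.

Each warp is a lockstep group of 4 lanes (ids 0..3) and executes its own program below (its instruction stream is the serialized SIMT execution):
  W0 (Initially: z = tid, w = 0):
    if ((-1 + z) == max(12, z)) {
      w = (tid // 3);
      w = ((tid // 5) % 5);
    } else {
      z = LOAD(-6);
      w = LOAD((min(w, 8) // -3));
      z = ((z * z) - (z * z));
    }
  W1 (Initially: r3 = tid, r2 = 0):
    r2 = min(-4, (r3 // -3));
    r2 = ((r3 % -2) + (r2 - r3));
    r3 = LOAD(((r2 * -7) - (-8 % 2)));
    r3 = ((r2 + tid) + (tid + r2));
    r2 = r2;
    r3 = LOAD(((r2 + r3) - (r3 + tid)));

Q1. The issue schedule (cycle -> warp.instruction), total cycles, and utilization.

cycle 0: W0.I0
cycle 1: W1.I0
cycle 2: W0.I1
cycle 3: W1.I1
cycle 4: W0.I2
cycle 5: W1.I2
cycle 6: idle
cycle 7: idle
cycle 8: idle
cycle 9: W0.I3
cycle 10: idle
cycle 11: idle
cycle 12: W1.I3
cycle 13: W1.I4
cycle 14: W1.I5

Answer: 15 cycles, utilization 2/3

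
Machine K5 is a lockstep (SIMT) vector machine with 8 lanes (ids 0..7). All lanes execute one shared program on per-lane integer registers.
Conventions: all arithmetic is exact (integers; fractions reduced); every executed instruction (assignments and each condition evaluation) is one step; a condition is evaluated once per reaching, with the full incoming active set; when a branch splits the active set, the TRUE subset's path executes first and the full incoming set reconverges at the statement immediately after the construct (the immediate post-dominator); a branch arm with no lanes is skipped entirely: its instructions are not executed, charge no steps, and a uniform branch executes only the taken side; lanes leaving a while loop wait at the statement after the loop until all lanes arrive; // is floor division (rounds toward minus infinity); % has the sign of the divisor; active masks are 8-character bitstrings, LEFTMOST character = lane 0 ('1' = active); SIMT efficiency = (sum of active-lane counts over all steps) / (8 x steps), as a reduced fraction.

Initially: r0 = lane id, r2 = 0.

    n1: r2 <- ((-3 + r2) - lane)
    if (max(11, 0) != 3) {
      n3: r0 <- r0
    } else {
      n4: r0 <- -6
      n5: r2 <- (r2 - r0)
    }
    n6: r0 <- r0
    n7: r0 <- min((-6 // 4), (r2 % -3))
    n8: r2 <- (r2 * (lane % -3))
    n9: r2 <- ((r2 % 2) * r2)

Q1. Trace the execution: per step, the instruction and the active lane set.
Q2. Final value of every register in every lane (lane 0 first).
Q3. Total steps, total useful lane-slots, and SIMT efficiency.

step 0: r2 <- ((-3 + r2) - lane)     11111111
step 1: eval (max(11, 0) != 3)       11111111
step 2: r0 <- r0                     11111111
step 3: r0 <- r0                     11111111
step 4: r0 <- min((-6 // 4), (r2 % -3)) 11111111
step 5: r2 <- (r2 * (lane % -3))     11111111
step 6: r2 <- ((r2 % 2) * r2)        11111111

Answer: 7 steps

r0: -2,-2,-2,-2,-2,-2,-2,-2
r2: 0,0,5,0,0,0,0,0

steps = 7; useful = 56; efficiency = 56/56 = 1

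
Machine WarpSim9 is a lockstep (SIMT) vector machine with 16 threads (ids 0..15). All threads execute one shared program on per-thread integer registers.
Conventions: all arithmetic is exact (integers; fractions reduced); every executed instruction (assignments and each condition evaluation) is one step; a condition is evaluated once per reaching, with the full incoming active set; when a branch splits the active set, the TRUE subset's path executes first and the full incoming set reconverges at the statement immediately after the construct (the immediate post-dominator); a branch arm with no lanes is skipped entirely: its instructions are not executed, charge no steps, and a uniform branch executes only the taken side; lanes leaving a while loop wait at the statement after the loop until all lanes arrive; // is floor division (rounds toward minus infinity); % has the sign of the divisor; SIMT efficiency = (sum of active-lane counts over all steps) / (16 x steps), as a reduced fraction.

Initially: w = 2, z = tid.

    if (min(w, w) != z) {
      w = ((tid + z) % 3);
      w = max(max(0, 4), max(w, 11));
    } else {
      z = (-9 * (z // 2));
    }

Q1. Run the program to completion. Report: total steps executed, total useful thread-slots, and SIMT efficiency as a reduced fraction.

Answer: 4 steps, 47 useful, 47/64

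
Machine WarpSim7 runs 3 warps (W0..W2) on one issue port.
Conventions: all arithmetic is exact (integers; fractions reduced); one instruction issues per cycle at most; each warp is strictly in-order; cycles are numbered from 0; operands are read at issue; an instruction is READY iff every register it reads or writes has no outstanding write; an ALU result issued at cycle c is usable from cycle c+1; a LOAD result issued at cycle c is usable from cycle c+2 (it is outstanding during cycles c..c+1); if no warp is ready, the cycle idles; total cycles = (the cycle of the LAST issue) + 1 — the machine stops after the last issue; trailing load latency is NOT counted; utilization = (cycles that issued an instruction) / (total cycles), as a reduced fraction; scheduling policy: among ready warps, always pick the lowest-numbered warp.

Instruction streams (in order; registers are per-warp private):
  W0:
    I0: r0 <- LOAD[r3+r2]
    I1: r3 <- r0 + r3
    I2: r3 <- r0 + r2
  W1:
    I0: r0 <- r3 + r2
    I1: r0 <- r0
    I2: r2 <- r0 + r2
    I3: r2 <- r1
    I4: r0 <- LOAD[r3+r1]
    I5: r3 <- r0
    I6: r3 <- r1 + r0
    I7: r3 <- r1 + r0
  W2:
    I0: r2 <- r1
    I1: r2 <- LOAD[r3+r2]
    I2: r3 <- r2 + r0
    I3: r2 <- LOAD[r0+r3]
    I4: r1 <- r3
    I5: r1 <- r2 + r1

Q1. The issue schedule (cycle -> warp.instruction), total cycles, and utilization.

cycle 0: W0.I0
cycle 1: W1.I0
cycle 2: W0.I1
cycle 3: W0.I2
cycle 4: W1.I1
cycle 5: W1.I2
cycle 6: W1.I3
cycle 7: W1.I4
cycle 8: W2.I0
cycle 9: W1.I5
cycle 10: W1.I6
cycle 11: W1.I7
cycle 12: W2.I1
cycle 13: idle
cycle 14: W2.I2
cycle 15: W2.I3
cycle 16: W2.I4
cycle 17: W2.I5

Answer: 18 cycles, utilization 17/18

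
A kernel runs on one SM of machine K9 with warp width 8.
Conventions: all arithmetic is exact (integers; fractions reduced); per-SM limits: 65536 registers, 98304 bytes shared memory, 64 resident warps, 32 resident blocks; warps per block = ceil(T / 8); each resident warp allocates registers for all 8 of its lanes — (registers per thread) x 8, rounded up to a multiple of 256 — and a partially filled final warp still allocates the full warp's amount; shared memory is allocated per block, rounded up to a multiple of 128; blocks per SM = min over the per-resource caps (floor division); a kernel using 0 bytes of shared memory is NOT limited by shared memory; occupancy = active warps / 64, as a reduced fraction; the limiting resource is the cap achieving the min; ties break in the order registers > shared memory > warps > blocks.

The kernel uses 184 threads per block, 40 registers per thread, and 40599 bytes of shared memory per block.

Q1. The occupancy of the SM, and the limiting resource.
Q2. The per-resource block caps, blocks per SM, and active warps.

Answer: occupancy 23/32, limited by shared memory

registers: 5 blocks
shared memory: 2 blocks
warps: 2 blocks
blocks: 32 blocks

Answer: 2 blocks, 46 active warps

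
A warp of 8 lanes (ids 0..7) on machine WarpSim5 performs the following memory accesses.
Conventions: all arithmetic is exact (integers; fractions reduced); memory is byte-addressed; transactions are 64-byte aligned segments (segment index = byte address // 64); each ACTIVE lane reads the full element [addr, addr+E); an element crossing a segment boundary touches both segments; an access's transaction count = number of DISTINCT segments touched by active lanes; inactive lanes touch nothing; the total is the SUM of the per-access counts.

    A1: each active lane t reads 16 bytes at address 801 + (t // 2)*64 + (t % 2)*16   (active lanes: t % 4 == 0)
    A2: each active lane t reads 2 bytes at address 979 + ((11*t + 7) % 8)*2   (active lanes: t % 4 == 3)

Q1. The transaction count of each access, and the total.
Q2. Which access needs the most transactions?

A1: 2 transactions
A2: 1 transaction

Answer: 2,1; total 3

Answer: A1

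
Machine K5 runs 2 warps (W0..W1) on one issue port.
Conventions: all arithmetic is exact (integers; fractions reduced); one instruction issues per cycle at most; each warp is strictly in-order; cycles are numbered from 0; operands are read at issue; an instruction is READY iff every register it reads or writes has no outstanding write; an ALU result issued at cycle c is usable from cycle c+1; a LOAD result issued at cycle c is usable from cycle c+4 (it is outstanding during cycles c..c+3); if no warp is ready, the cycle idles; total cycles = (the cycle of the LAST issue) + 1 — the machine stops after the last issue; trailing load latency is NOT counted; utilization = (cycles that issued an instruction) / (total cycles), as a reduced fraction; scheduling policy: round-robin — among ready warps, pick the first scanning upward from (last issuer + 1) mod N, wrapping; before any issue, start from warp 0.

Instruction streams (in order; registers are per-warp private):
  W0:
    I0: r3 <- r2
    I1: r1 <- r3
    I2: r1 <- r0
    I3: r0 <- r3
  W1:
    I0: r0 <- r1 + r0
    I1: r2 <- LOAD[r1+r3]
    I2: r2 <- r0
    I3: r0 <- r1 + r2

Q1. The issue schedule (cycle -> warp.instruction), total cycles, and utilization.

cycle 0: W0.I0
cycle 1: W1.I0
cycle 2: W0.I1
cycle 3: W1.I1
cycle 4: W0.I2
cycle 5: W0.I3
cycle 6: idle
cycle 7: W1.I2
cycle 8: W1.I3

Answer: 9 cycles, utilization 8/9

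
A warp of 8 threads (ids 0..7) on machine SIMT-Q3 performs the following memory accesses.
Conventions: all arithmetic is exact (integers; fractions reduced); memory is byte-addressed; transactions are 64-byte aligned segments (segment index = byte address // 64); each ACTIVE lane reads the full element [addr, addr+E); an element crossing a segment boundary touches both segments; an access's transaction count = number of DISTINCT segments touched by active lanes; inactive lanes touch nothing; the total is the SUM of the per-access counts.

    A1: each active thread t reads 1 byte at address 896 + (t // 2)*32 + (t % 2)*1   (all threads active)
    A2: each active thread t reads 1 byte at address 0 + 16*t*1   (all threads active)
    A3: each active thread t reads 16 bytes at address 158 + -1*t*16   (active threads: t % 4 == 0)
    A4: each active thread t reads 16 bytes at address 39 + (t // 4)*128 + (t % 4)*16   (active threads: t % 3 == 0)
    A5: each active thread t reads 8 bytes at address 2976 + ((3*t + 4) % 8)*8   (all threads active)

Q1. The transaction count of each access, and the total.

A1: 2 transactions
A2: 2 transactions
A3: 2 transactions
A4: 3 transactions
A5: 2 transactions

Answer: 2,2,2,3,2; total 11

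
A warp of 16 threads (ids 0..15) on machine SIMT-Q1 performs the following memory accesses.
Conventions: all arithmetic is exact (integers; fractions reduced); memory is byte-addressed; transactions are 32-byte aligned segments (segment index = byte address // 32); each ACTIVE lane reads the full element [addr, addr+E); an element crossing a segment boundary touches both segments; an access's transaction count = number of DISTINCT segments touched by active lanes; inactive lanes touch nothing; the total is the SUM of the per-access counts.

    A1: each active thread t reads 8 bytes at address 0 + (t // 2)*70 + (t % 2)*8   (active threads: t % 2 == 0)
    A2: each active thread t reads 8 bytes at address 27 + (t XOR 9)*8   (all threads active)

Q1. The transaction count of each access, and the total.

A1: 9 transactions
A2: 5 transactions

Answer: 9,5; total 14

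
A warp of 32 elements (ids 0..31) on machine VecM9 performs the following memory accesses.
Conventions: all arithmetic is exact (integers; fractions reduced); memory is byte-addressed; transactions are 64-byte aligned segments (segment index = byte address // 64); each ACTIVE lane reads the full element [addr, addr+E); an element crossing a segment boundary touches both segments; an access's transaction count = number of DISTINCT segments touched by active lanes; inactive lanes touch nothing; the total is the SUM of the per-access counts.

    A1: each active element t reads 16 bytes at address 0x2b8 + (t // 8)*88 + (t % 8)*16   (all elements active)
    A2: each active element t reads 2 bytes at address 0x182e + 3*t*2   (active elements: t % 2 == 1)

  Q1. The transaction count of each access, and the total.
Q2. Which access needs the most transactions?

A1: 7 transactions
A2: 4 transactions

Answer: 7,4; total 11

Answer: A1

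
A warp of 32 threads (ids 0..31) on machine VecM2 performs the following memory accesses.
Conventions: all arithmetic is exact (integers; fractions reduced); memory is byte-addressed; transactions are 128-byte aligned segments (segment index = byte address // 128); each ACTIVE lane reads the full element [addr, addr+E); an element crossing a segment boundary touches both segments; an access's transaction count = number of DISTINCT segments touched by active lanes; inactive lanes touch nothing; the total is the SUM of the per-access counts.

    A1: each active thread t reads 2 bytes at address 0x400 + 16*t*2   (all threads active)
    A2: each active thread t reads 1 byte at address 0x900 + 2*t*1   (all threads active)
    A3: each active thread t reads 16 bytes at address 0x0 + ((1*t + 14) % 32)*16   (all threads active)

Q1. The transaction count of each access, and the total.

A1: 8 transactions
A2: 1 transaction
A3: 4 transactions

Answer: 8,1,4; total 13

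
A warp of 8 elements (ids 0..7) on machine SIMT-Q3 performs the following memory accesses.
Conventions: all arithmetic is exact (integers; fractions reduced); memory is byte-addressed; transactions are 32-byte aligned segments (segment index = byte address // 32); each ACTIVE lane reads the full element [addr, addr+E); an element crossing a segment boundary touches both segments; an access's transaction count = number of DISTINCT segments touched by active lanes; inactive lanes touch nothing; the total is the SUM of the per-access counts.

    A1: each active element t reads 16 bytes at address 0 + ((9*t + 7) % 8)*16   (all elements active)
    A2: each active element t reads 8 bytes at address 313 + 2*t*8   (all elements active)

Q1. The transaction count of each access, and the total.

A1: 4 transactions
A2: 5 transactions

Answer: 4,5; total 9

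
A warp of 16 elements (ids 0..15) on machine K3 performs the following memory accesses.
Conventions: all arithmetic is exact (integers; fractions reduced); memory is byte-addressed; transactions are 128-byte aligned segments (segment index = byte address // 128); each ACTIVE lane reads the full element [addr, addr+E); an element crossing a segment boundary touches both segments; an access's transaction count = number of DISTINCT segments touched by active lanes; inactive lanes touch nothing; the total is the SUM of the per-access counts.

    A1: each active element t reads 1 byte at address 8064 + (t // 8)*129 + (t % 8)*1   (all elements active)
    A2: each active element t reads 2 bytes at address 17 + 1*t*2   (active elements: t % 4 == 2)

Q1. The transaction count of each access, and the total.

A1: 2 transactions
A2: 1 transaction

Answer: 2,1; total 3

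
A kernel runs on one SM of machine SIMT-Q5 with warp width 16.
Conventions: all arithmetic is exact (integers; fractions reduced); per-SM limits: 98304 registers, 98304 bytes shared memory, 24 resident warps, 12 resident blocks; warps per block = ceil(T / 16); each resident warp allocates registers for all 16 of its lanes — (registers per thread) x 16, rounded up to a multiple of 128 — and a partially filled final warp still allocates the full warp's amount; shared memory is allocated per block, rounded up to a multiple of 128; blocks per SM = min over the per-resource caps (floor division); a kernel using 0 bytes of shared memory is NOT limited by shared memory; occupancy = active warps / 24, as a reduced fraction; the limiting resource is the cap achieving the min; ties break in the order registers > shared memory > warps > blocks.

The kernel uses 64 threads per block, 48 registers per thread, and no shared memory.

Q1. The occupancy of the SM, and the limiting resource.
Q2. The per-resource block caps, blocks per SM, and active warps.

Answer: occupancy 1, limited by warps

registers: 32 blocks
shared memory: no limit (kernel uses none)
warps: 6 blocks
blocks: 12 blocks

Answer: 6 blocks, 24 active warps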